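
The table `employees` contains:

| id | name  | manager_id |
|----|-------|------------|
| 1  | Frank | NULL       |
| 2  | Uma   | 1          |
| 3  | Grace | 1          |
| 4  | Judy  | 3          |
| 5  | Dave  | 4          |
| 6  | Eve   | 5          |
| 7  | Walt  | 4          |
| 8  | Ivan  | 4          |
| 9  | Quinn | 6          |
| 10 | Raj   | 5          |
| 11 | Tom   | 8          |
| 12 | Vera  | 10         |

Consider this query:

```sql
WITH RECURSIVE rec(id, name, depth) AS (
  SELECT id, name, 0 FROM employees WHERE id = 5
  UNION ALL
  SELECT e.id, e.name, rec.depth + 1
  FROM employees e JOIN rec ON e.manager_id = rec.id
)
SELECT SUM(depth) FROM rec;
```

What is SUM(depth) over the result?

6

Base: id=5 (Dave) at depth 0.
Iteration 1: rows with manager_id in {5} -> Eve (id 6, depth 1), Raj (id 10, depth 1).
Iteration 2: rows with manager_id in {6,10} -> Quinn (id 9, depth 2), Vera (id 12, depth 2).
Iteration 3: no rows with manager_id in {9,12}; recursion stops.
SUM(depth) = 0 + 1 + 1 + 2 + 2 = 6.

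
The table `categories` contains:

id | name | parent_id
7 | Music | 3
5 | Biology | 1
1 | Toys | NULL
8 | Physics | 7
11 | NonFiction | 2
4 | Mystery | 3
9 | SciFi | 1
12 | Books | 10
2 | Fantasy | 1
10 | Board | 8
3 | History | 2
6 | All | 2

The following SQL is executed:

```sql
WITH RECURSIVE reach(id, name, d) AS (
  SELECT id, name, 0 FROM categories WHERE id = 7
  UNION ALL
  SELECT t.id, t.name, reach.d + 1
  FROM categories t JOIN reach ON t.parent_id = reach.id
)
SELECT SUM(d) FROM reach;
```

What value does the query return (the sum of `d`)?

6

Base: id=7 (Music) at d 0.
Iteration 1: rows with parent_id in {7} -> Physics (id 8, d 1).
Iteration 2: rows with parent_id in {8} -> Board (id 10, d 2).
Iteration 3: rows with parent_id in {10} -> Books (id 12, d 3).
Iteration 4: no rows with parent_id in {12}; recursion stops.
SUM(d) = 0 + 1 + 2 + 3 = 6.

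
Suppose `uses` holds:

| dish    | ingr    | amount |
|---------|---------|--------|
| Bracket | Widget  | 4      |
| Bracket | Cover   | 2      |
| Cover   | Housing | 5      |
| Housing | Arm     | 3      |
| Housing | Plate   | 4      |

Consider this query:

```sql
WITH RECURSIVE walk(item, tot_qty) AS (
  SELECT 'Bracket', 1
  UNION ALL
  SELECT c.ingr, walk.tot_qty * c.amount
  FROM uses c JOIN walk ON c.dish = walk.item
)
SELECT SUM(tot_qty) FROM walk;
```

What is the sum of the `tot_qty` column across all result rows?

87

Base: (Bracket, tot_qty=1).
Iteration 1: components of {Bracket} -> Cover = 1*2 = 2, Widget = 1*4 = 4.
Iteration 2: components of {Cover,Widget} -> Housing = 2*5 = 10.
Iteration 3: components of {Housing} -> Arm = 10*3 = 30, Plate = 10*4 = 40.
Iteration 4: no further components; recursion stops.
SUM(tot_qty) = 1 + 4 + 2 + 10 + 30 + 40 = 87.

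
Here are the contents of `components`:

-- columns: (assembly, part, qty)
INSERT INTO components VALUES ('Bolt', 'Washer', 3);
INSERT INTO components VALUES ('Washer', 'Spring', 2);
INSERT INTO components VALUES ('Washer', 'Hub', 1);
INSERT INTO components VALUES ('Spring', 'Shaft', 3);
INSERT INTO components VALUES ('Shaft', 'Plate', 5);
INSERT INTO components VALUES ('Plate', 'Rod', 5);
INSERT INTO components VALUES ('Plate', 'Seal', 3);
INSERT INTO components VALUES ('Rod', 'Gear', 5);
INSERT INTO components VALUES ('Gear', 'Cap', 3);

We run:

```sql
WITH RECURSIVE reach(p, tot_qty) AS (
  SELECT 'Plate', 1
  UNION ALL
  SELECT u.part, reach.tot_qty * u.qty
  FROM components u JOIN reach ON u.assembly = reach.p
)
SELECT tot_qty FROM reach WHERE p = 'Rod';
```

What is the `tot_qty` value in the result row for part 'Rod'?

Base: (Plate, tot_qty=1).
Iteration 1: components of {Plate} -> Rod = 1*5 = 5, Seal = 1*3 = 3.
Iteration 2: components of {Rod,Seal} -> Gear = 5*5 = 25.
Iteration 3: components of {Gear} -> Cap = 25*3 = 75.
Iteration 4: no further components; recursion stops.

5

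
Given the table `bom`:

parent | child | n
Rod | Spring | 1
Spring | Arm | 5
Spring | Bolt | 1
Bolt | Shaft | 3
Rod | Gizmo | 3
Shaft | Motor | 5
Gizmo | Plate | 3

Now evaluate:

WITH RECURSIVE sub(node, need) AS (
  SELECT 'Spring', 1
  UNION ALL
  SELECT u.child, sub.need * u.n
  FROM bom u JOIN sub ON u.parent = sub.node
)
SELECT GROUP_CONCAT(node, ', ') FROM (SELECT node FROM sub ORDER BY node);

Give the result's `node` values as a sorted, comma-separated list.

Base: (Spring, need=1).
Iteration 1: components of {Spring} -> Arm = 1*5 = 5, Bolt = 1*1 = 1.
Iteration 2: components of {Arm,Bolt} -> Shaft = 1*3 = 3.
Iteration 3: components of {Shaft} -> Motor = 3*5 = 15.
Iteration 4: no further components; recursion stops.

Arm, Bolt, Motor, Shaft, Spring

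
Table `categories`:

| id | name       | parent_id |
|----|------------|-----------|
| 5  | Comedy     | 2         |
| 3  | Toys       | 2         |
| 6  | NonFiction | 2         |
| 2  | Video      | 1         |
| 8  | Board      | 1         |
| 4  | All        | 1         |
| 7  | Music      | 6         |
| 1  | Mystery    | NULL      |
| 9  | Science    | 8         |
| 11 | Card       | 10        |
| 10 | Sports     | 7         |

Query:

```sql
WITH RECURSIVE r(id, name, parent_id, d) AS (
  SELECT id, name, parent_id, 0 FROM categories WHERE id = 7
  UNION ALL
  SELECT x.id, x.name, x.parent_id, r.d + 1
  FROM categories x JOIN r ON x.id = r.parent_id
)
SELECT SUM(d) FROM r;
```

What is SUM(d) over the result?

6

Base: id=7 (Music), parent_id=6, d 0.
Iteration 1: join on id=6 -> NonFiction (id 6, parent_id=2, d 1).
Iteration 2: join on id=2 -> Video (id 2, parent_id=1, d 2).
Iteration 3: join on id=1 -> Mystery (id 1, parent_id=NULL, d 3).
Iteration 4: parent_id is NULL; no match; recursion stops.
SUM(d) = 0 + 1 + 2 + 3 = 6.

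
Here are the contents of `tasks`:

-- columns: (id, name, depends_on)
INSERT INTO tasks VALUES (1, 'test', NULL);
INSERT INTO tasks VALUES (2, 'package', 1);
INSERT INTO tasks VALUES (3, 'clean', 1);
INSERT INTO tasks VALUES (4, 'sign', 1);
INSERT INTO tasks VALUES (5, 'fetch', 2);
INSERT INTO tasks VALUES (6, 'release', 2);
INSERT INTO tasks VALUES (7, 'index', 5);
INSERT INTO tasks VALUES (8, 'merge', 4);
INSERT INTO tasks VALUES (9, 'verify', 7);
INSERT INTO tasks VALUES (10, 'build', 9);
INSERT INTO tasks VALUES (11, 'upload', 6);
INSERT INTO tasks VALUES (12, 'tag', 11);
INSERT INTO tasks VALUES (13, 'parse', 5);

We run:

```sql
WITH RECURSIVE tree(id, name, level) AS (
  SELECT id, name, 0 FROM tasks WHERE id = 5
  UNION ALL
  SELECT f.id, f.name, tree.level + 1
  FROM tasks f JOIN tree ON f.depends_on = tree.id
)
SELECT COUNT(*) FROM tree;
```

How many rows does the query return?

5

Base: id=5 (fetch) at level 0.
Iteration 1: rows with depends_on in {5} -> index (id 7, level 1), parse (id 13, level 1).
Iteration 2: rows with depends_on in {7,13} -> verify (id 9, level 2).
Iteration 3: rows with depends_on in {9} -> build (id 10, level 3).
Iteration 4: no rows with depends_on in {10}; recursion stops.
Total rows emitted: 5.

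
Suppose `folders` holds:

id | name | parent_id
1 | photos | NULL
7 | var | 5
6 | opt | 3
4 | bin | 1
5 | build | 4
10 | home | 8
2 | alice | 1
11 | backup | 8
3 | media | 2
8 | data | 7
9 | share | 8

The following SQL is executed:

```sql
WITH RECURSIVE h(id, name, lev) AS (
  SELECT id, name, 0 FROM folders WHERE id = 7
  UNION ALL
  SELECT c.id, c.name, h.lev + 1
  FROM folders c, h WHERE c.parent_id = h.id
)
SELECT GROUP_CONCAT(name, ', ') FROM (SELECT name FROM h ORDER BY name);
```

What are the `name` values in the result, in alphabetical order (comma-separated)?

backup, data, home, share, var

Base: id=7 (var) at lev 0.
Iteration 1: rows with parent_id in {7} -> data (id 8, lev 1).
Iteration 2: rows with parent_id in {8} -> share (id 9, lev 2), home (id 10, lev 2), backup (id 11, lev 2).
Iteration 3: no rows with parent_id in {9,10,11}; recursion stops.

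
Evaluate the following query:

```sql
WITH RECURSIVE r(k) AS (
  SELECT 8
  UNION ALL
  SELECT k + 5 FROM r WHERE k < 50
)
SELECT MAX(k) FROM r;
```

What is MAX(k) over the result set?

Base: k=8.
Iteration 1: 8 < 50 holds -> k = 8 + 5 = 13.
Iteration 2: 13 < 50 holds -> k = 13 + 5 = 18.
Iteration 3: 18 < 50 holds -> k = 18 + 5 = 23.
Iteration 4: 23 < 50 holds -> k = 23 + 5 = 28.
Iteration 5: 28 < 50 holds -> k = 28 + 5 = 33.
Iteration 6: 33 < 50 holds -> k = 33 + 5 = 38.
Iteration 7: 38 < 50 holds -> k = 38 + 5 = 43.
Iteration 8: 43 < 50 holds -> k = 43 + 5 = 48.
Iteration 9: 48 < 50 holds -> k = 48 + 5 = 53.
Iteration 10: 53 < 50 fails; recursion stops.
k values: 8, 13, 18, 23, 28, 33, 38, 43, 48, 53; the maximum is 53.

53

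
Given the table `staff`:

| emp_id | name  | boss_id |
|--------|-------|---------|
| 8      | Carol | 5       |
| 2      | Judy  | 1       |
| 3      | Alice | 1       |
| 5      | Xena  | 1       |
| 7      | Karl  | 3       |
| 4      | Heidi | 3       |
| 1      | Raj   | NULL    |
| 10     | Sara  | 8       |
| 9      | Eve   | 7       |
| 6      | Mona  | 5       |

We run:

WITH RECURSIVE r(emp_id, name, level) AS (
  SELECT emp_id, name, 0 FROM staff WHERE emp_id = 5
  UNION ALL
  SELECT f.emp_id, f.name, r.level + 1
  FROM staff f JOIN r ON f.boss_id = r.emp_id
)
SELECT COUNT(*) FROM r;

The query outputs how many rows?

Base: emp_id=5 (Xena) at level 0.
Iteration 1: rows with boss_id in {5} -> Mona (id 6, level 1), Carol (id 8, level 1).
Iteration 2: rows with boss_id in {6,8} -> Sara (id 10, level 2).
Iteration 3: no rows with boss_id in {10}; recursion stops.
Total rows emitted: 4.

4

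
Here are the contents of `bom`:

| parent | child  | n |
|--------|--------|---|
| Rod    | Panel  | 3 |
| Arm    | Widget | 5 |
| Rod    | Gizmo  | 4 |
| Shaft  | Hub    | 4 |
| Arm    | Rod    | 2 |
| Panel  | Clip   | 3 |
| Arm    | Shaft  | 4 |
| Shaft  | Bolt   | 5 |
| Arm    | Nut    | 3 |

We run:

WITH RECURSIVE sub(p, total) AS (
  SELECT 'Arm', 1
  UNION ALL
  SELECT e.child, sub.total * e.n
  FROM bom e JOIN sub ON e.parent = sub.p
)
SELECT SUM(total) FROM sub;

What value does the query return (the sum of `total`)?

83

Base: (Arm, total=1).
Iteration 1: components of {Arm} -> Nut = 1*3 = 3, Rod = 1*2 = 2, Shaft = 1*4 = 4, Widget = 1*5 = 5.
Iteration 2: components of {Nut,Rod,Shaft,Widget} -> Bolt = 4*5 = 20, Gizmo = 2*4 = 8, Hub = 4*4 = 16, Panel = 2*3 = 6.
Iteration 3: components of {Bolt,Gizmo,Hub,Panel} -> Clip = 6*3 = 18.
Iteration 4: no further components; recursion stops.
SUM(total) = 1 + 2 + 5 + 4 + 3 + 6 + 8 + 20 + 16 + 18 = 83.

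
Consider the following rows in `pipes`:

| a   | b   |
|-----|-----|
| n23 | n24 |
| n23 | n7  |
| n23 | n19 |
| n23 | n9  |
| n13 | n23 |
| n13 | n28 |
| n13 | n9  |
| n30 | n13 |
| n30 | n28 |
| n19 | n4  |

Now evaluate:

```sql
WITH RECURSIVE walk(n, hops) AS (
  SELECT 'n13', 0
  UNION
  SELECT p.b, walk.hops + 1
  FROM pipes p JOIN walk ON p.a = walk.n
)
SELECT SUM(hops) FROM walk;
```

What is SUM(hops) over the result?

14

Base: (n13, hops=0).
Iteration 1: edges from {n13} -> (n23, hops=1), (n28, hops=1), (n9, hops=1).
Iteration 2: edges from {n23,n28,n9} -> (n19, hops=2), (n24, hops=2), (n7, hops=2), (n9, hops=2).
Iteration 3: edges from {n19,n24,n7,n9} -> (n4, hops=3).
Iteration 4: no outgoing edges from {n4}; recursion stops.
SUM(hops) = 0 + 1 + 1 + 1 + 2 + 2 + 2 + 2 + 3 = 14.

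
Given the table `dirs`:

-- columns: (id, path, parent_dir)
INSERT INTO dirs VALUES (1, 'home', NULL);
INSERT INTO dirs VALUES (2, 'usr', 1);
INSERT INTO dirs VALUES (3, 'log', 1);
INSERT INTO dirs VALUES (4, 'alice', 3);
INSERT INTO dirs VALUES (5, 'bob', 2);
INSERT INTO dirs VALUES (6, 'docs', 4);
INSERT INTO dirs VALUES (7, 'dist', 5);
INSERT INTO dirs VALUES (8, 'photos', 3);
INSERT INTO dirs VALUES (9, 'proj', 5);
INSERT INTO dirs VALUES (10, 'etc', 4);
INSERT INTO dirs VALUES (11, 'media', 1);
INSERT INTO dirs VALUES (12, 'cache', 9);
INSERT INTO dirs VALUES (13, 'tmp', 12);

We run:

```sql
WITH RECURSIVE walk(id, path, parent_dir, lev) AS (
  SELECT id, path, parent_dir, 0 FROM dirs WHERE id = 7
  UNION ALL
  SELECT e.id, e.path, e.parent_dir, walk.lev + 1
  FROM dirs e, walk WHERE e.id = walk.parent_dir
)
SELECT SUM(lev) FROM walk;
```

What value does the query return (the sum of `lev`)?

6

Base: id=7 (dist), parent_dir=5, lev 0.
Iteration 1: join on id=5 -> bob (id 5, parent_dir=2, lev 1).
Iteration 2: join on id=2 -> usr (id 2, parent_dir=1, lev 2).
Iteration 3: join on id=1 -> home (id 1, parent_dir=NULL, lev 3).
Iteration 4: parent_dir is NULL; no match; recursion stops.
SUM(lev) = 0 + 1 + 2 + 3 = 6.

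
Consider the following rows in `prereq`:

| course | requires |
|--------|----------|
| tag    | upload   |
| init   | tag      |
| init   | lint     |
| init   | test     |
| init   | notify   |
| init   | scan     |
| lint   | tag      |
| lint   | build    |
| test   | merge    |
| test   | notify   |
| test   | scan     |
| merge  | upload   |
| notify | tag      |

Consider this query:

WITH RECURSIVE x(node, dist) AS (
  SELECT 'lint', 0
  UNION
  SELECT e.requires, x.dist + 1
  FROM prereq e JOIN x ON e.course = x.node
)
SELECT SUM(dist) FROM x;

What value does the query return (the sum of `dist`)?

Base: (lint, dist=0).
Iteration 1: edges from {lint} -> (build, dist=1), (tag, dist=1).
Iteration 2: edges from {build,tag} -> (upload, dist=2).
Iteration 3: no outgoing edges from {upload}; recursion stops.
SUM(dist) = 0 + 1 + 1 + 2 = 4.

4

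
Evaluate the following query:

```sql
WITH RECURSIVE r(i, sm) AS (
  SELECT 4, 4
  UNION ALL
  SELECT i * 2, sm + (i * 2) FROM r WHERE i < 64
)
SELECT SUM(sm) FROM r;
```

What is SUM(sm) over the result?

Base: i=4, sm=4.
Iteration 1: 4 < 64 holds -> i = 4 * 2 = 8, sm = 4 + 8 = 12.
Iteration 2: 8 < 64 holds -> i = 8 * 2 = 16, sm = 12 + 16 = 28.
Iteration 3: 16 < 64 holds -> i = 16 * 2 = 32, sm = 28 + 32 = 60.
Iteration 4: 32 < 64 holds -> i = 32 * 2 = 64, sm = 60 + 64 = 124.
Iteration 5: 64 < 64 fails; recursion stops.
SUM(sm) = 4 + 12 + 28 + 60 + 124 = 228.

228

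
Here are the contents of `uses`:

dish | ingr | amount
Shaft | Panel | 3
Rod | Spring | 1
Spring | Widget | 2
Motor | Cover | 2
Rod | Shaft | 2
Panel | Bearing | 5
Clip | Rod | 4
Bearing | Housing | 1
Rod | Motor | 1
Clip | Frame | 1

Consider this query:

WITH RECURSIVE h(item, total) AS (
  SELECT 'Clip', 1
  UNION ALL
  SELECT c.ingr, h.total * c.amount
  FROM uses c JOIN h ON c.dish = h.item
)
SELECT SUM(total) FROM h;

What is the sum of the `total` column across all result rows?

Base: (Clip, total=1).
Iteration 1: components of {Clip} -> Frame = 1*1 = 1, Rod = 1*4 = 4.
Iteration 2: components of {Frame,Rod} -> Motor = 4*1 = 4, Shaft = 4*2 = 8, Spring = 4*1 = 4.
Iteration 3: components of {Motor,Shaft,Spring} -> Cover = 4*2 = 8, Panel = 8*3 = 24, Widget = 4*2 = 8.
Iteration 4: components of {Cover,Panel,Widget} -> Bearing = 24*5 = 120.
Iteration 5: components of {Bearing} -> Housing = 120*1 = 120.
Iteration 6: no further components; recursion stops.
SUM(total) = 1 + 4 + 1 + 4 + 4 + 8 + 8 + 8 + 24 + 120 + 120 = 302.

302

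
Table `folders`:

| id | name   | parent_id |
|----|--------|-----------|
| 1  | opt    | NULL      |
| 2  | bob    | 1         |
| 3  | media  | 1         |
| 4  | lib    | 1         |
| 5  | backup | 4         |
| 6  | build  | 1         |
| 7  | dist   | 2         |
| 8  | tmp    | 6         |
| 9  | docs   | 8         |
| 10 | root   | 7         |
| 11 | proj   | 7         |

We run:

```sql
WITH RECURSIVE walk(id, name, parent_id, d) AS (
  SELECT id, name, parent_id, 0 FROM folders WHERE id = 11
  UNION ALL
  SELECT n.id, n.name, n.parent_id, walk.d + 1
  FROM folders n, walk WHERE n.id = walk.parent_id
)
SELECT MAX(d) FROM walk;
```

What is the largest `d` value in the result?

Base: id=11 (proj), parent_id=7, d 0.
Iteration 1: join on id=7 -> dist (id 7, parent_id=2, d 1).
Iteration 2: join on id=2 -> bob (id 2, parent_id=1, d 2).
Iteration 3: join on id=1 -> opt (id 1, parent_id=NULL, d 3).
Iteration 4: parent_id is NULL; no match; recursion stops.
d values: 0, 1, 2, 3; the maximum is 3.

3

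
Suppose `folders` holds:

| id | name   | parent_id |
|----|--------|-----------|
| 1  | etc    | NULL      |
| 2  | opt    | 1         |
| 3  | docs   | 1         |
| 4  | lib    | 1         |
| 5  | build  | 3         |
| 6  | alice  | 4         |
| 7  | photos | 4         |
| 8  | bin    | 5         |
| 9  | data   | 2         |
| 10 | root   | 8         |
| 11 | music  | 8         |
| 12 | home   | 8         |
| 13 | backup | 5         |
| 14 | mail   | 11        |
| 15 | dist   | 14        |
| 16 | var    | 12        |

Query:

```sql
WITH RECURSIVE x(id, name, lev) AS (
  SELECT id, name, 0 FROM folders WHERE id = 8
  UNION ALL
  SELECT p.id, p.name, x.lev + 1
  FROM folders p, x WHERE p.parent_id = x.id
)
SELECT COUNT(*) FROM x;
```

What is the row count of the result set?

Base: id=8 (bin) at lev 0.
Iteration 1: rows with parent_id in {8} -> root (id 10, lev 1), music (id 11, lev 1), home (id 12, lev 1).
Iteration 2: rows with parent_id in {10,11,12} -> mail (id 14, lev 2), var (id 16, lev 2).
Iteration 3: rows with parent_id in {14,16} -> dist (id 15, lev 3).
Iteration 4: no rows with parent_id in {15}; recursion stops.
Total rows emitted: 7.

7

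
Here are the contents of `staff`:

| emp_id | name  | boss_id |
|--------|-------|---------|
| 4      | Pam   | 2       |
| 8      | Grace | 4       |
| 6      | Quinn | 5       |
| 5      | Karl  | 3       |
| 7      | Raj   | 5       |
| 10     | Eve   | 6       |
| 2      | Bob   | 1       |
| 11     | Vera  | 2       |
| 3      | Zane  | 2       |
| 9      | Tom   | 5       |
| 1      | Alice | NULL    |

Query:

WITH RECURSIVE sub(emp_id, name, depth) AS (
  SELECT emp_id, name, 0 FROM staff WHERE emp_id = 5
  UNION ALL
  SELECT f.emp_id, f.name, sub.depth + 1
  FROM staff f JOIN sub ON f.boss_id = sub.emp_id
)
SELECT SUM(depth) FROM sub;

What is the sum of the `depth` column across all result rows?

5

Base: emp_id=5 (Karl) at depth 0.
Iteration 1: rows with boss_id in {5} -> Quinn (id 6, depth 1), Raj (id 7, depth 1), Tom (id 9, depth 1).
Iteration 2: rows with boss_id in {6,7,9} -> Eve (id 10, depth 2).
Iteration 3: no rows with boss_id in {10}; recursion stops.
SUM(depth) = 0 + 1 + 1 + 1 + 2 = 5.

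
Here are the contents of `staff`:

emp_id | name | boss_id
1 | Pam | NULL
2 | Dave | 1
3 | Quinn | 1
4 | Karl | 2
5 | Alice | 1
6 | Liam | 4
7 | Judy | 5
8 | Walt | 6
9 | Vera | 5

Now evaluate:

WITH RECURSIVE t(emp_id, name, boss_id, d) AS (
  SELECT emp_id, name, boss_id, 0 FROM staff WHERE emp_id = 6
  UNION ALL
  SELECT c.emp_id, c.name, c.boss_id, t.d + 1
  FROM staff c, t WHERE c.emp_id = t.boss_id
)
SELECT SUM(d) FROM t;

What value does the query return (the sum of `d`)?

6

Base: emp_id=6 (Liam), boss_id=4, d 0.
Iteration 1: join on emp_id=4 -> Karl (id 4, boss_id=2, d 1).
Iteration 2: join on emp_id=2 -> Dave (id 2, boss_id=1, d 2).
Iteration 3: join on emp_id=1 -> Pam (id 1, boss_id=NULL, d 3).
Iteration 4: boss_id is NULL; no match; recursion stops.
SUM(d) = 0 + 1 + 2 + 3 = 6.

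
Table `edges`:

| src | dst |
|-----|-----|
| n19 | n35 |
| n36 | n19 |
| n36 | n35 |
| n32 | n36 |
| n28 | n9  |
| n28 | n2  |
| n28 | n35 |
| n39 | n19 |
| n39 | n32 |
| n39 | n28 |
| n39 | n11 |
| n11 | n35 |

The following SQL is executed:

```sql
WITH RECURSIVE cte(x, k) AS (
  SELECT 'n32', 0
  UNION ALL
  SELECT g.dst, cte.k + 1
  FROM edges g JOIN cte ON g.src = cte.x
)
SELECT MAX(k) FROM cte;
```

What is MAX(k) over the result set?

3

Base: (n32, k=0).
Iteration 1: edges from {n32} -> (n36, k=1).
Iteration 2: edges from {n36} -> (n19, k=2), (n35, k=2).
Iteration 3: edges from {n19,n35} -> (n35, k=3).
Iteration 4: no outgoing edges from {n35}; recursion stops.
k values: 0, 1, 2, 2, 3; the maximum is 3.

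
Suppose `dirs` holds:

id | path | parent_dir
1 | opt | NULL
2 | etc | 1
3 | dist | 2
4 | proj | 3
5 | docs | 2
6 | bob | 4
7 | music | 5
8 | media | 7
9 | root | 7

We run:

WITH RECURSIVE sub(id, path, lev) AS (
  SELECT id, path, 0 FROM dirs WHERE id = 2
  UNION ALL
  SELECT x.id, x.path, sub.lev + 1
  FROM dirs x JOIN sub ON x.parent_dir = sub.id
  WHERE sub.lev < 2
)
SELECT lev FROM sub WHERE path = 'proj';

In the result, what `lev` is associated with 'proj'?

Base: id=2 (etc) at lev 0.
Iteration 1: rows with parent_dir in {2} -> dist (id 3, lev 1), docs (id 5, lev 1).
Iteration 2: rows with parent_dir in {3,5} -> proj (id 4, lev 2), music (id 7, lev 2).
Iteration 3: lev < 2 fails for all current rows; recursion stops.

2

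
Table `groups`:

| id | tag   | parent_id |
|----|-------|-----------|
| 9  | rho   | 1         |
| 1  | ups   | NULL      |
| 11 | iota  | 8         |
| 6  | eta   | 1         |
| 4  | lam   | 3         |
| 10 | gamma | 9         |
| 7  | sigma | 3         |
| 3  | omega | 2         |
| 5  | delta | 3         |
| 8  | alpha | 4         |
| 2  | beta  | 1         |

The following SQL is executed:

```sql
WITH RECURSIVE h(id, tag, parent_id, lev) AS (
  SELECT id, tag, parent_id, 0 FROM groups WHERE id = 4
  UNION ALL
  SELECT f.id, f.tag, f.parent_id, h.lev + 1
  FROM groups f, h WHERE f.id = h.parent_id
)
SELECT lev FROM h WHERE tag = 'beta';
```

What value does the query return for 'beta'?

Base: id=4 (lam), parent_id=3, lev 0.
Iteration 1: join on id=3 -> omega (id 3, parent_id=2, lev 1).
Iteration 2: join on id=2 -> beta (id 2, parent_id=1, lev 2).
Iteration 3: join on id=1 -> ups (id 1, parent_id=NULL, lev 3).
Iteration 4: parent_id is NULL; no match; recursion stops.

2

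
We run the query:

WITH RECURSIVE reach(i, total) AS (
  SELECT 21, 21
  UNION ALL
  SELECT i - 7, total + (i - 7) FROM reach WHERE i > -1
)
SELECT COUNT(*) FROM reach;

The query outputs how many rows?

Base: i=21, total=21.
Iteration 1: 21 > -1 holds -> i = 21 - 7 = 14, total = 21 + 14 = 35.
Iteration 2: 14 > -1 holds -> i = 14 - 7 = 7, total = 35 + 7 = 42.
Iteration 3: 7 > -1 holds -> i = 7 - 7 = 0, total = 42 + 0 = 42.
Iteration 4: 0 > -1 holds -> i = 0 - 7 = -7, total = 42 + -7 = 35.
Iteration 5: -7 > -1 fails; recursion stops.
Total rows emitted: 5.

5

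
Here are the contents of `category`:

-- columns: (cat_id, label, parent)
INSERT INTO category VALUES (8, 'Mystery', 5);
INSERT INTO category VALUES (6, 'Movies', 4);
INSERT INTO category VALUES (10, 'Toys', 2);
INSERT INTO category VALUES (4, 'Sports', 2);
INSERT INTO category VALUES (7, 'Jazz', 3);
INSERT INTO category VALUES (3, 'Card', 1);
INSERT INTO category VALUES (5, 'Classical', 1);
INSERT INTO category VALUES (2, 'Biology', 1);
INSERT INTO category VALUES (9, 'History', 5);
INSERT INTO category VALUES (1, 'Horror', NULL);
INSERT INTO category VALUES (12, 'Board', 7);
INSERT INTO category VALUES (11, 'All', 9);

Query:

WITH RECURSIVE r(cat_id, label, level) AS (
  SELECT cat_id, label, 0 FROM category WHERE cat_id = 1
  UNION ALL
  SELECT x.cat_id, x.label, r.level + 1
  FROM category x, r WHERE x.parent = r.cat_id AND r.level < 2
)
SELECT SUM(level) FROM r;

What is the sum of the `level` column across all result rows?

Base: cat_id=1 (Horror) at level 0.
Iteration 1: rows with parent in {1} -> Biology (id 2, level 1), Card (id 3, level 1), Classical (id 5, level 1).
Iteration 2: rows with parent in {2,3,5} -> Sports (id 4, level 2), Jazz (id 7, level 2), Mystery (id 8, level 2), History (id 9, level 2), Toys (id 10, level 2).
Iteration 3: level < 2 fails for all current rows; recursion stops.
SUM(level) = 0 + 1 + 1 + 1 + 2 + 2 + 2 + 2 + 2 = 13.

13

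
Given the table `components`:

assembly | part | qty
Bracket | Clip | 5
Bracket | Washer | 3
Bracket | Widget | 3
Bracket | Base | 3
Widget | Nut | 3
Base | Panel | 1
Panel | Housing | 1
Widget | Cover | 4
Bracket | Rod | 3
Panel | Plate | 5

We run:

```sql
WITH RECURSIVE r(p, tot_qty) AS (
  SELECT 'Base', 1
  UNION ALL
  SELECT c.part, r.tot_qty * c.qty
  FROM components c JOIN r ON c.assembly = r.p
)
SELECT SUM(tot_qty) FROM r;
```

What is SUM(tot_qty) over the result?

Base: (Base, tot_qty=1).
Iteration 1: components of {Base} -> Panel = 1*1 = 1.
Iteration 2: components of {Panel} -> Housing = 1*1 = 1, Plate = 1*5 = 5.
Iteration 3: no further components; recursion stops.
SUM(tot_qty) = 1 + 1 + 1 + 5 = 8.

8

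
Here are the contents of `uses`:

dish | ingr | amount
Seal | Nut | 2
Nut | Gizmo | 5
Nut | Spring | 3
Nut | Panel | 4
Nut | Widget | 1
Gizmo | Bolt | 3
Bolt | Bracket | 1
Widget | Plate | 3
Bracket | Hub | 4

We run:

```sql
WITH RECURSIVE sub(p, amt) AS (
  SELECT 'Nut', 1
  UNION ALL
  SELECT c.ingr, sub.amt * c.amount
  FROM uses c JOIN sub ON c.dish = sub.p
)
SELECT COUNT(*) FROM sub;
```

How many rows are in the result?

Base: (Nut, amt=1).
Iteration 1: components of {Nut} -> Gizmo = 1*5 = 5, Panel = 1*4 = 4, Spring = 1*3 = 3, Widget = 1*1 = 1.
Iteration 2: components of {Gizmo,Panel,Spring,Widget} -> Bolt = 5*3 = 15, Plate = 1*3 = 3.
Iteration 3: components of {Bolt,Plate} -> Bracket = 15*1 = 15.
Iteration 4: components of {Bracket} -> Hub = 15*4 = 60.
Iteration 5: no further components; recursion stops.
Total rows emitted: 9.

9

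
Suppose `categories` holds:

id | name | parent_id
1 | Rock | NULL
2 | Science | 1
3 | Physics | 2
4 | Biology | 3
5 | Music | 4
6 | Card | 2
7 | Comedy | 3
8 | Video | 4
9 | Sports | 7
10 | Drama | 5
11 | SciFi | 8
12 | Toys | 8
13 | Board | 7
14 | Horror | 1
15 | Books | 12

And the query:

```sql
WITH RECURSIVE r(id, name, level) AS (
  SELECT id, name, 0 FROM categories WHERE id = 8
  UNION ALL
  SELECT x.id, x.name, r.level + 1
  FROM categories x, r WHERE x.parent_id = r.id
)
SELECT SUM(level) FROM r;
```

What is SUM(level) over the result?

4

Base: id=8 (Video) at level 0.
Iteration 1: rows with parent_id in {8} -> SciFi (id 11, level 1), Toys (id 12, level 1).
Iteration 2: rows with parent_id in {11,12} -> Books (id 15, level 2).
Iteration 3: no rows with parent_id in {15}; recursion stops.
SUM(level) = 0 + 1 + 1 + 2 = 4.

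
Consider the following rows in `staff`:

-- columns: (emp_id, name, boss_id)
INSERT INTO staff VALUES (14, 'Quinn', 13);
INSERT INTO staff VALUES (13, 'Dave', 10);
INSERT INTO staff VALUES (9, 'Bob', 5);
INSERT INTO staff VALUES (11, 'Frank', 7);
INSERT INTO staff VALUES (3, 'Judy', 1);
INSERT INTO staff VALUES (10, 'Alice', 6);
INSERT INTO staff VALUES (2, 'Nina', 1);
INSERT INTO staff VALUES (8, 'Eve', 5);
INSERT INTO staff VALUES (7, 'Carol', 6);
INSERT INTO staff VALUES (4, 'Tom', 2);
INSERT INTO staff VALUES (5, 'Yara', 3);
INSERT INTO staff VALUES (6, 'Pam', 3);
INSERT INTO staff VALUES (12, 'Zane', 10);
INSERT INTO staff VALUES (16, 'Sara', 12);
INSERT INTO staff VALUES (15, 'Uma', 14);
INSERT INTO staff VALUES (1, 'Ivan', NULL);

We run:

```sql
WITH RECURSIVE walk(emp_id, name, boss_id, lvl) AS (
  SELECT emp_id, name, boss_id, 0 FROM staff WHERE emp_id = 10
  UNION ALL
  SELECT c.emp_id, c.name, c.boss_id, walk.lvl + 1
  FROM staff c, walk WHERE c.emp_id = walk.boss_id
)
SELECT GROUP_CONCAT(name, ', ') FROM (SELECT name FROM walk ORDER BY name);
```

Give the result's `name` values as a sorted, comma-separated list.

Alice, Ivan, Judy, Pam

Base: emp_id=10 (Alice), boss_id=6, lvl 0.
Iteration 1: join on emp_id=6 -> Pam (id 6, boss_id=3, lvl 1).
Iteration 2: join on emp_id=3 -> Judy (id 3, boss_id=1, lvl 2).
Iteration 3: join on emp_id=1 -> Ivan (id 1, boss_id=NULL, lvl 3).
Iteration 4: boss_id is NULL; no match; recursion stops.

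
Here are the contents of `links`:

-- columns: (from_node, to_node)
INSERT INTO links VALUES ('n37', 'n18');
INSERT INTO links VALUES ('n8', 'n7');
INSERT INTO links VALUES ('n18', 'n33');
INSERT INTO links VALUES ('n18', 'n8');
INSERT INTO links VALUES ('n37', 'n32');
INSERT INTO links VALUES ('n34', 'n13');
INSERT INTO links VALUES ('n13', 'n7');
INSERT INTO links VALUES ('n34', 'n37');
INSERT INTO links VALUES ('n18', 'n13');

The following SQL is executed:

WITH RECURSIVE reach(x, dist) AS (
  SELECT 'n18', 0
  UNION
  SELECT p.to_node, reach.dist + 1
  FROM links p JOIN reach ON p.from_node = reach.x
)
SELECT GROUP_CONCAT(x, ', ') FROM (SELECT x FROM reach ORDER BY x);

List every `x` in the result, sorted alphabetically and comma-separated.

n13, n18, n33, n7, n8

Base: (n18, dist=0).
Iteration 1: edges from {n18} -> (n13, dist=1), (n33, dist=1), (n8, dist=1).
Iteration 2: edges from {n13,n33,n8} -> (n7, dist=2). [UNION drops 1 duplicate row(s)]
Iteration 3: no outgoing edges from {n7}; recursion stops.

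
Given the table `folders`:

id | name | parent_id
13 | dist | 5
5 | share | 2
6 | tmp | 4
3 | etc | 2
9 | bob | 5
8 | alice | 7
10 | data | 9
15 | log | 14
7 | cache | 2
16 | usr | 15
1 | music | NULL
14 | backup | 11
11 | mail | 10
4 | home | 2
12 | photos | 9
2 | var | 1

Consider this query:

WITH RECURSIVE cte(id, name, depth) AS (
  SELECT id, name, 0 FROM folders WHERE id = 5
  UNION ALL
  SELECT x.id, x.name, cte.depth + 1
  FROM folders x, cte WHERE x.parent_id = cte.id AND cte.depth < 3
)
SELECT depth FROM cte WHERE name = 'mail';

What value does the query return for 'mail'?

Base: id=5 (share) at depth 0.
Iteration 1: rows with parent_id in {5} -> bob (id 9, depth 1), dist (id 13, depth 1).
Iteration 2: rows with parent_id in {9,13} -> data (id 10, depth 2), photos (id 12, depth 2).
Iteration 3: rows with parent_id in {10,12} -> mail (id 11, depth 3).
Iteration 4: depth < 3 fails for all current rows; recursion stops.

3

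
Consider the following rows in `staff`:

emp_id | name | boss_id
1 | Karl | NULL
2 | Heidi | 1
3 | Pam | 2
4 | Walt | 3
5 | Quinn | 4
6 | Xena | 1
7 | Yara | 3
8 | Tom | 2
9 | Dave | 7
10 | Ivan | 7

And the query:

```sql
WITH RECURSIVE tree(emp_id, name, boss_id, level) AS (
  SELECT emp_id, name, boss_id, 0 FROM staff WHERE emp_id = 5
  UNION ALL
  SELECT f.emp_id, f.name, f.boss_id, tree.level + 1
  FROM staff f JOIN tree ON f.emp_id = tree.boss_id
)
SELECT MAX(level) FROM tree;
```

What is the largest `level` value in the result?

4

Base: emp_id=5 (Quinn), boss_id=4, level 0.
Iteration 1: join on emp_id=4 -> Walt (id 4, boss_id=3, level 1).
Iteration 2: join on emp_id=3 -> Pam (id 3, boss_id=2, level 2).
Iteration 3: join on emp_id=2 -> Heidi (id 2, boss_id=1, level 3).
Iteration 4: join on emp_id=1 -> Karl (id 1, boss_id=NULL, level 4).
Iteration 5: boss_id is NULL; no match; recursion stops.
level values: 0, 1, 2, 3, 4; the maximum is 4.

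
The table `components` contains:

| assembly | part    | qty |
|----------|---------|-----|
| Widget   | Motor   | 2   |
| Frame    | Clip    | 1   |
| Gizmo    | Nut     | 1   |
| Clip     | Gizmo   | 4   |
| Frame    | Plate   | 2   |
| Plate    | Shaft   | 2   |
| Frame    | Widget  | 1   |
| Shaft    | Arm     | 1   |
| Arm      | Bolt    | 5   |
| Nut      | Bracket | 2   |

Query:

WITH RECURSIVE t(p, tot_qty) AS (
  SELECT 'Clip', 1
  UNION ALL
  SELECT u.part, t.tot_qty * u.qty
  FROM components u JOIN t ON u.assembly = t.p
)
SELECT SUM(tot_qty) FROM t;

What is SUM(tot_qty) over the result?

17

Base: (Clip, tot_qty=1).
Iteration 1: components of {Clip} -> Gizmo = 1*4 = 4.
Iteration 2: components of {Gizmo} -> Nut = 4*1 = 4.
Iteration 3: components of {Nut} -> Bracket = 4*2 = 8.
Iteration 4: no further components; recursion stops.
SUM(tot_qty) = 1 + 4 + 4 + 8 = 17.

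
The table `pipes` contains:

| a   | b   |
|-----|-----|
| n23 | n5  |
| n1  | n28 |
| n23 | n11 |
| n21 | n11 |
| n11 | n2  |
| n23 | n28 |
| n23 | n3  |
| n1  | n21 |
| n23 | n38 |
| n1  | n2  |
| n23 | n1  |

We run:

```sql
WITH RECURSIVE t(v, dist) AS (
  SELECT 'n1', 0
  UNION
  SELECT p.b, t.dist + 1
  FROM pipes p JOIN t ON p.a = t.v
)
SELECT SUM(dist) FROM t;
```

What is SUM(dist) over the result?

Base: (n1, dist=0).
Iteration 1: edges from {n1} -> (n2, dist=1), (n21, dist=1), (n28, dist=1).
Iteration 2: edges from {n2,n21,n28} -> (n11, dist=2).
Iteration 3: edges from {n11} -> (n2, dist=3).
Iteration 4: no outgoing edges from {n2}; recursion stops.
SUM(dist) = 0 + 1 + 1 + 1 + 2 + 3 = 8.

8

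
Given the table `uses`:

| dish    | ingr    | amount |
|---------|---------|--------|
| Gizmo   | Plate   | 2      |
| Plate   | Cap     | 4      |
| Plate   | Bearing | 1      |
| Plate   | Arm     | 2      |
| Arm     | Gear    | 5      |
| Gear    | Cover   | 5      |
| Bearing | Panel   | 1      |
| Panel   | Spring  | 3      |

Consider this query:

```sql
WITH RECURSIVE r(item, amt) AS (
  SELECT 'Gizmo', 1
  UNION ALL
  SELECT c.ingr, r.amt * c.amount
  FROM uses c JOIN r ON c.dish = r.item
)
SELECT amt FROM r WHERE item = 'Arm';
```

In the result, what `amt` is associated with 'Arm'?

4

Base: (Gizmo, amt=1).
Iteration 1: components of {Gizmo} -> Plate = 1*2 = 2.
Iteration 2: components of {Plate} -> Arm = 2*2 = 4, Bearing = 2*1 = 2, Cap = 2*4 = 8.
Iteration 3: components of {Arm,Bearing,Cap} -> Gear = 4*5 = 20, Panel = 2*1 = 2.
Iteration 4: components of {Gear,Panel} -> Cover = 20*5 = 100, Spring = 2*3 = 6.
Iteration 5: no further components; recursion stops.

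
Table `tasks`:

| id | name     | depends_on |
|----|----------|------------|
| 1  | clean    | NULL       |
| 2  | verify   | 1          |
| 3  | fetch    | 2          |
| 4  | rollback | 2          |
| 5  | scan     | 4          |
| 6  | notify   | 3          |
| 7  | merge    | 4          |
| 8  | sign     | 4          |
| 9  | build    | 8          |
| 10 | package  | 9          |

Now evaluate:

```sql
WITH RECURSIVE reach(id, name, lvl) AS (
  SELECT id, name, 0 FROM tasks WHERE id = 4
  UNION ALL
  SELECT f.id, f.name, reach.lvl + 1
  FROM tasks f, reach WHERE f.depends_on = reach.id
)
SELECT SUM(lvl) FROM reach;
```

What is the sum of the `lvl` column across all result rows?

Base: id=4 (rollback) at lvl 0.
Iteration 1: rows with depends_on in {4} -> scan (id 5, lvl 1), merge (id 7, lvl 1), sign (id 8, lvl 1).
Iteration 2: rows with depends_on in {5,7,8} -> build (id 9, lvl 2).
Iteration 3: rows with depends_on in {9} -> package (id 10, lvl 3).
Iteration 4: no rows with depends_on in {10}; recursion stops.
SUM(lvl) = 0 + 1 + 1 + 1 + 2 + 3 = 8.

8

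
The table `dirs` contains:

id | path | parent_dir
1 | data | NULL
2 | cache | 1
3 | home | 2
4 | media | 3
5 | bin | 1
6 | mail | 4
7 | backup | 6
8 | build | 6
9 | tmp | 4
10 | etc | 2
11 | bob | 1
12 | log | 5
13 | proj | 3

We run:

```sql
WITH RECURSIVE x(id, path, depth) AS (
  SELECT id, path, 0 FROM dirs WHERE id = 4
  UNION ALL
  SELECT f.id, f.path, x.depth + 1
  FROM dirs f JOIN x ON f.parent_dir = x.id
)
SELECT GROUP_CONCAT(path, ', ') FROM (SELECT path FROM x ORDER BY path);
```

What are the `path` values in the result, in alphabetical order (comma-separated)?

Base: id=4 (media) at depth 0.
Iteration 1: rows with parent_dir in {4} -> mail (id 6, depth 1), tmp (id 9, depth 1).
Iteration 2: rows with parent_dir in {6,9} -> backup (id 7, depth 2), build (id 8, depth 2).
Iteration 3: no rows with parent_dir in {7,8}; recursion stops.

backup, build, mail, media, tmp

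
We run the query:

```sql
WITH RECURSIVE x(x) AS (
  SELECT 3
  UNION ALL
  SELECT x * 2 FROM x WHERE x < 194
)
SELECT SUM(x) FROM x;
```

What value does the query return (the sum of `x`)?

765

Base: x=3.
Iteration 1: 3 < 194 holds -> x = 3 * 2 = 6.
Iteration 2: 6 < 194 holds -> x = 6 * 2 = 12.
Iteration 3: 12 < 194 holds -> x = 12 * 2 = 24.
Iteration 4: 24 < 194 holds -> x = 24 * 2 = 48.
Iteration 5: 48 < 194 holds -> x = 48 * 2 = 96.
Iteration 6: 96 < 194 holds -> x = 96 * 2 = 192.
Iteration 7: 192 < 194 holds -> x = 192 * 2 = 384.
Iteration 8: 384 < 194 fails; recursion stops.
SUM(x) = 3 + 6 + 12 + 24 + 48 + 96 + 192 + 384 = 765.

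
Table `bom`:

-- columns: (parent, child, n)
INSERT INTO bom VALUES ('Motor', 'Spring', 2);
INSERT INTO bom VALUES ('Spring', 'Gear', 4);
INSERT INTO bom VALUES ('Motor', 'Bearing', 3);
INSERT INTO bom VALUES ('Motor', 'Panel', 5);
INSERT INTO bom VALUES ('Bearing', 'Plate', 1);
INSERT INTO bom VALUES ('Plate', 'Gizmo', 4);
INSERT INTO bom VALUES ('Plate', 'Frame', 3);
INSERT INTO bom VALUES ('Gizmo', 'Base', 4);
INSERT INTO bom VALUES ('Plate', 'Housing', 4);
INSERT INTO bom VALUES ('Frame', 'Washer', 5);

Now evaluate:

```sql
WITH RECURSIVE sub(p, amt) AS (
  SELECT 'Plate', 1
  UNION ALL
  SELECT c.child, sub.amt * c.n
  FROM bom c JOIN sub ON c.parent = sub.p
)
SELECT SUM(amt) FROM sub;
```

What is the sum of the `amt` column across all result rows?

Base: (Plate, amt=1).
Iteration 1: components of {Plate} -> Frame = 1*3 = 3, Gizmo = 1*4 = 4, Housing = 1*4 = 4.
Iteration 2: components of {Frame,Gizmo,Housing} -> Base = 4*4 = 16, Washer = 3*5 = 15.
Iteration 3: no further components; recursion stops.
SUM(amt) = 1 + 4 + 3 + 4 + 16 + 15 = 43.

43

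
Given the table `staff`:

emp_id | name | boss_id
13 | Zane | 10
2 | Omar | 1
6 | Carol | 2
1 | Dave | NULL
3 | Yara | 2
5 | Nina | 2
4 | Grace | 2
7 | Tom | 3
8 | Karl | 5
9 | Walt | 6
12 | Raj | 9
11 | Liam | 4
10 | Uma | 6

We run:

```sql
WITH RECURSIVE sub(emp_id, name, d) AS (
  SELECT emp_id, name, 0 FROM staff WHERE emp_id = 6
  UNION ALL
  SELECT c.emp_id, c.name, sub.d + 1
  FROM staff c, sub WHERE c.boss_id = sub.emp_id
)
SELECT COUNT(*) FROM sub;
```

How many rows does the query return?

Base: emp_id=6 (Carol) at d 0.
Iteration 1: rows with boss_id in {6} -> Walt (id 9, d 1), Uma (id 10, d 1).
Iteration 2: rows with boss_id in {9,10} -> Raj (id 12, d 2), Zane (id 13, d 2).
Iteration 3: no rows with boss_id in {12,13}; recursion stops.
Total rows emitted: 5.

5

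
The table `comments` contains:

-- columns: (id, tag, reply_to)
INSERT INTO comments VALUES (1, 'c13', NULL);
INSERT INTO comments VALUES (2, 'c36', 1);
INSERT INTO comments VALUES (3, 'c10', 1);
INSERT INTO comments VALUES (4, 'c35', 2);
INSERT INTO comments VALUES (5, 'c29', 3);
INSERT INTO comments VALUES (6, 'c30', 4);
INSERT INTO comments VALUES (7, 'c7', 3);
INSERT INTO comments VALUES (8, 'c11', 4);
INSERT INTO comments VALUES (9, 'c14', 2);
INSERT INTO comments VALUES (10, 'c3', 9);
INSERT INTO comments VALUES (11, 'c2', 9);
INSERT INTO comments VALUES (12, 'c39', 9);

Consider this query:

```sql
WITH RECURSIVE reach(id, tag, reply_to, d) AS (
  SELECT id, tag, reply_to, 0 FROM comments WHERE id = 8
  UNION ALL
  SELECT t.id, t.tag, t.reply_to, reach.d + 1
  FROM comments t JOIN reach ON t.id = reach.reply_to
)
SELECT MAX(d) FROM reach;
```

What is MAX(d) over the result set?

Base: id=8 (c11), reply_to=4, d 0.
Iteration 1: join on id=4 -> c35 (id 4, reply_to=2, d 1).
Iteration 2: join on id=2 -> c36 (id 2, reply_to=1, d 2).
Iteration 3: join on id=1 -> c13 (id 1, reply_to=NULL, d 3).
Iteration 4: reply_to is NULL; no match; recursion stops.
d values: 0, 1, 2, 3; the maximum is 3.

3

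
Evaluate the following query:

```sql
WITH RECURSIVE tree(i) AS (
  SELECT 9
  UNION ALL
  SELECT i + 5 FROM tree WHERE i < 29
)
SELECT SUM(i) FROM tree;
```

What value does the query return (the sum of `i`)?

95

Base: i=9.
Iteration 1: 9 < 29 holds -> i = 9 + 5 = 14.
Iteration 2: 14 < 29 holds -> i = 14 + 5 = 19.
Iteration 3: 19 < 29 holds -> i = 19 + 5 = 24.
Iteration 4: 24 < 29 holds -> i = 24 + 5 = 29.
Iteration 5: 29 < 29 fails; recursion stops.
SUM(i) = 9 + 14 + 19 + 24 + 29 = 95.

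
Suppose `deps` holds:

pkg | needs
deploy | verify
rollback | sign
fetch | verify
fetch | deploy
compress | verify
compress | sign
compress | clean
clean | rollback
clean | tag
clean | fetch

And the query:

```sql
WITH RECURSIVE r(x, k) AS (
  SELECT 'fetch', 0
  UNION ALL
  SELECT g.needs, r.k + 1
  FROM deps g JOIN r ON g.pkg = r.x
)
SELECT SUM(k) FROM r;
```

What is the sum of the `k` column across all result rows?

4

Base: (fetch, k=0).
Iteration 1: edges from {fetch} -> (deploy, k=1), (verify, k=1).
Iteration 2: edges from {deploy,verify} -> (verify, k=2).
Iteration 3: no outgoing edges from {verify}; recursion stops.
SUM(k) = 0 + 1 + 1 + 2 = 4.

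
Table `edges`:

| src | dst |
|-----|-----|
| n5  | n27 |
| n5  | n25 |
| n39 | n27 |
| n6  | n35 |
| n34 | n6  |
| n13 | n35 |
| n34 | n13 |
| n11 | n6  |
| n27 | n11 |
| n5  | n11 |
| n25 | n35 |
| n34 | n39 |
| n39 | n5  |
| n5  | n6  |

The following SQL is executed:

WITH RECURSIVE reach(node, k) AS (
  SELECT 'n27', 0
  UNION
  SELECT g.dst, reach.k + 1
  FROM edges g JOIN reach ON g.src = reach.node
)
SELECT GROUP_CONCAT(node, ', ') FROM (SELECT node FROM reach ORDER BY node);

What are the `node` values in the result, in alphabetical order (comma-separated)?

Base: (n27, k=0).
Iteration 1: edges from {n27} -> (n11, k=1).
Iteration 2: edges from {n11} -> (n6, k=2).
Iteration 3: edges from {n6} -> (n35, k=3).
Iteration 4: no outgoing edges from {n35}; recursion stops.

n11, n27, n35, n6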